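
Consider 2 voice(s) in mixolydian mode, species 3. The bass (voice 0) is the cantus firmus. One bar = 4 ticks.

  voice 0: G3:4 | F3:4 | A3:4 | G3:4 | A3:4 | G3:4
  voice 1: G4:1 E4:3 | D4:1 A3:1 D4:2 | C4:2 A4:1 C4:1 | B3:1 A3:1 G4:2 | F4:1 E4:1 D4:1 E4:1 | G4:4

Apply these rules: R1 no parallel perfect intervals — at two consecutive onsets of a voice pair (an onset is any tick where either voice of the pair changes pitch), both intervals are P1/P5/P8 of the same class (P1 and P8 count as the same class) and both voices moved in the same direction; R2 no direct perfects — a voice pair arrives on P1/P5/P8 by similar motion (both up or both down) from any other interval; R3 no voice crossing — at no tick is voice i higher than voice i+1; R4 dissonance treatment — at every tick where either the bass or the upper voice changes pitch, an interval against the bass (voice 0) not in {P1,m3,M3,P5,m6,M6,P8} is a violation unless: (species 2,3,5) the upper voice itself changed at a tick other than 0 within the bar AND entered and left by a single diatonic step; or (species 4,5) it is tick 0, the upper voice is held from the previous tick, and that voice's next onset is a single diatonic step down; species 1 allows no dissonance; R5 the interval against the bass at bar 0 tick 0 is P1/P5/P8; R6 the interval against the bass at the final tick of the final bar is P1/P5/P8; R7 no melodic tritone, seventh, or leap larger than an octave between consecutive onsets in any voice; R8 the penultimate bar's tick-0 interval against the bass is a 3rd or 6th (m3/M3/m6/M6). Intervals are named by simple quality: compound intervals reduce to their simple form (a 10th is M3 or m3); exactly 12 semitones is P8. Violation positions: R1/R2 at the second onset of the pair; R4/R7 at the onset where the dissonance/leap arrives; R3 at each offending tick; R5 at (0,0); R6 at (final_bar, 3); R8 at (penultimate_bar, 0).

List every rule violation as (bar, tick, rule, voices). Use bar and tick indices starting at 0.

(3, 1, R4, (0, 1))
(3, 2, R7, (1,))

bar 0: v0=G3 v1=G4 downbeat P8
bar 1: v0=F3 v1=D4 downbeat M6
bar 2: v0=A3 v1=C4 downbeat m3
bar 3: v0=G3 v1=B3 downbeat M3
bar 4: v0=A3 v1=F4 downbeat m6
bar 5: v0=G3 v1=G4 downbeat P8
  -> R4 @ bar 3 tick 1 v(0, 1): G3/A3 M2 untreated
  -> R7 @ bar 3 tick 2 v(1,): A3->G4 leap 10st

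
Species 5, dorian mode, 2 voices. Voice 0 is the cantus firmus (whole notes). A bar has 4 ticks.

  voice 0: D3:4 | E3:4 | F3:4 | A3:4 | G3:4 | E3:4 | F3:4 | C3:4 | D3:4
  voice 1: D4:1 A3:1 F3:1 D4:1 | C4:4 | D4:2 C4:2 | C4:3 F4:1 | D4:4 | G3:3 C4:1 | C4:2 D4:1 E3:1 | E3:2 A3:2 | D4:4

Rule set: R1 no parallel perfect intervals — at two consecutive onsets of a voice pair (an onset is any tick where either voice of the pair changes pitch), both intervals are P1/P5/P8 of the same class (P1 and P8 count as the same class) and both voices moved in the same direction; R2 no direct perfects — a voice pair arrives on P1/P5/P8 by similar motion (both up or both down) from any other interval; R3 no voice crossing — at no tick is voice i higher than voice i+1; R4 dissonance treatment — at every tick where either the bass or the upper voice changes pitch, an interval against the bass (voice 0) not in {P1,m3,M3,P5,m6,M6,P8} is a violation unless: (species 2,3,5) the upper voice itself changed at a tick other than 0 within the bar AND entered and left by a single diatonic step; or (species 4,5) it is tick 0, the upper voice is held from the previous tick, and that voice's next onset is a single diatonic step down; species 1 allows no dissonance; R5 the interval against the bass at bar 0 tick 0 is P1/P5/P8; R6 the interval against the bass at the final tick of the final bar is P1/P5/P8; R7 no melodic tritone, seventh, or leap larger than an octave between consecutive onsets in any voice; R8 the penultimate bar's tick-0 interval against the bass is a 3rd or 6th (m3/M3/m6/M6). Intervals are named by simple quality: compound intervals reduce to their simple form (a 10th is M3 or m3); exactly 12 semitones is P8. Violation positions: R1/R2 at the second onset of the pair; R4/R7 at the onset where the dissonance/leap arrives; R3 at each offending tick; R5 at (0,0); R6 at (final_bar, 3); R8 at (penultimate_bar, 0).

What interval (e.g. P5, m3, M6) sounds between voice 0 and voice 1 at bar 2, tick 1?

M6

voice 0=F3 voice 1=D4 -> M6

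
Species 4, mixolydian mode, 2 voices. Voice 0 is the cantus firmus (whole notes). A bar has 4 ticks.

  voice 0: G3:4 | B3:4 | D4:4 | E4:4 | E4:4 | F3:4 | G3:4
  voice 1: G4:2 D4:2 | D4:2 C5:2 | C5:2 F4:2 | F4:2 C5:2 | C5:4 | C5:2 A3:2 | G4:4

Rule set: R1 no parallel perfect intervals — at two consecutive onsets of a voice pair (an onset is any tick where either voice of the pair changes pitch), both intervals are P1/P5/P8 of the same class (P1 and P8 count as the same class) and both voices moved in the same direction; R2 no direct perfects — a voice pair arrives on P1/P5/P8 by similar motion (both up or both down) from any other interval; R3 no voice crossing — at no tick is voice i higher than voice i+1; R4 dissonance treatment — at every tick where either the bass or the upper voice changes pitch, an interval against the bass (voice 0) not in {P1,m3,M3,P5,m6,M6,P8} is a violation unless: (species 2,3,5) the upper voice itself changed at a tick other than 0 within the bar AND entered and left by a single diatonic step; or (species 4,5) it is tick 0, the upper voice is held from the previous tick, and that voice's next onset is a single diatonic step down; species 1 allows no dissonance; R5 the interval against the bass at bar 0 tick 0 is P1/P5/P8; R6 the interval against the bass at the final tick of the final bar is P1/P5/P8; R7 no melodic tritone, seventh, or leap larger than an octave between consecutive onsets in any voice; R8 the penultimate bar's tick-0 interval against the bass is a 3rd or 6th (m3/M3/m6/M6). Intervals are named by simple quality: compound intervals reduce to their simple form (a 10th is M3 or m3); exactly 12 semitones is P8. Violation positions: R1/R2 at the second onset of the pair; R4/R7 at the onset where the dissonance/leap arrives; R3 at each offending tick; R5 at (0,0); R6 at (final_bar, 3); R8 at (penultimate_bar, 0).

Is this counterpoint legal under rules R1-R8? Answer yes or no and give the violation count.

No (9 violations)

bar 0: v0=G3 v1=G4 (P8)
bar 1: v0=B3 v1=D4 (m3)
bar 2: v0=D4 v1=C5 (m7)
bar 3: v0=E4 v1=F4 (m2)
bar 4: v0=E4 v1=C5 (m6)
bar 5: v0=F3 v1=C5 (P5)
bar 6: v0=G3 v1=G4 (P8)
  R4 @ bar1.2: B3/C5 m2 untreated
  R7 @ bar1.2: D4->C5 leap 10st
  R4 @ bar2.0: D4/C5 m7 untreated
  R4 @ bar3.0: E4/F4 m2 untreated
  R7 @ bar5.0: E4->F3 leap 11st
  R8 @ bar5.0: penult P5 not 3rd/6th
  R7 @ bar5.2: C5->A3 leap 15st
  R2 @ bar6.0: F3/A3 M3 -> G3/G4 P8 similar
  R7 @ bar6.0: A3->G4 leap 10st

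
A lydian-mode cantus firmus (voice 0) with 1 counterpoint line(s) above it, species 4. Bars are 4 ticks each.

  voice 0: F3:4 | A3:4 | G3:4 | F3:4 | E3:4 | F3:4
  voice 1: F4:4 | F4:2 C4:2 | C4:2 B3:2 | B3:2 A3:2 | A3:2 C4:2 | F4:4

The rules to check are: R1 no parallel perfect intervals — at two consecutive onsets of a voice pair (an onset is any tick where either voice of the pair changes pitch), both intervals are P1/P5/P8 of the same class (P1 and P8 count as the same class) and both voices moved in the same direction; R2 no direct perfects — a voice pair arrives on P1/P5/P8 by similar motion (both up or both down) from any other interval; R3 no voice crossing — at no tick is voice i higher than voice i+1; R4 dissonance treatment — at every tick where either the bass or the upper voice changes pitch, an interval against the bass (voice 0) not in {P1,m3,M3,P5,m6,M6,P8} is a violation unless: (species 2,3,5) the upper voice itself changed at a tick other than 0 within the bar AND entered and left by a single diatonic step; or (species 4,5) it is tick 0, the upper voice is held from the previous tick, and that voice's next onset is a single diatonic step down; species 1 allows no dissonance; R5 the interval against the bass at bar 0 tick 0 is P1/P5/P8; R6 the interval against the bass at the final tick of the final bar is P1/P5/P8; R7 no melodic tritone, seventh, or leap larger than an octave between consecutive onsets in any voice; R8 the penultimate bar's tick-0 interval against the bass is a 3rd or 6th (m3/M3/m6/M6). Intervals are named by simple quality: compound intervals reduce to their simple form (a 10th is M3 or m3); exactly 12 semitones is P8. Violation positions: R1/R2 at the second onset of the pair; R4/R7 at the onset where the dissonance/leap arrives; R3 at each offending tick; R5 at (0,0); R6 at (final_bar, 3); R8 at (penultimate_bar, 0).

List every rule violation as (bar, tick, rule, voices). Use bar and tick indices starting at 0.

bar 0: v0=F3 v1=F4 downbeat P8
bar 1: v0=A3 v1=F4 downbeat m6
bar 2: v0=G3 v1=C4 downbeat P4
bar 3: v0=F3 v1=B3 downbeat TT
bar 4: v0=E3 v1=A3 downbeat P4
bar 5: v0=F3 v1=F4 downbeat P8
  -> R4 @ bar 4 tick 0 v(0, 1): E3/A3 P4 untreated
  -> R8 @ bar 4 tick 0 v(0, 1): penult P4 not 3rd/6th
  -> R2 @ bar 5 tick 0 v(0, 1): E3/C4 m6 -> F3/F4 P8 similar

(4, 0, R4, (0, 1))
(4, 0, R8, (0, 1))
(5, 0, R2, (0, 1))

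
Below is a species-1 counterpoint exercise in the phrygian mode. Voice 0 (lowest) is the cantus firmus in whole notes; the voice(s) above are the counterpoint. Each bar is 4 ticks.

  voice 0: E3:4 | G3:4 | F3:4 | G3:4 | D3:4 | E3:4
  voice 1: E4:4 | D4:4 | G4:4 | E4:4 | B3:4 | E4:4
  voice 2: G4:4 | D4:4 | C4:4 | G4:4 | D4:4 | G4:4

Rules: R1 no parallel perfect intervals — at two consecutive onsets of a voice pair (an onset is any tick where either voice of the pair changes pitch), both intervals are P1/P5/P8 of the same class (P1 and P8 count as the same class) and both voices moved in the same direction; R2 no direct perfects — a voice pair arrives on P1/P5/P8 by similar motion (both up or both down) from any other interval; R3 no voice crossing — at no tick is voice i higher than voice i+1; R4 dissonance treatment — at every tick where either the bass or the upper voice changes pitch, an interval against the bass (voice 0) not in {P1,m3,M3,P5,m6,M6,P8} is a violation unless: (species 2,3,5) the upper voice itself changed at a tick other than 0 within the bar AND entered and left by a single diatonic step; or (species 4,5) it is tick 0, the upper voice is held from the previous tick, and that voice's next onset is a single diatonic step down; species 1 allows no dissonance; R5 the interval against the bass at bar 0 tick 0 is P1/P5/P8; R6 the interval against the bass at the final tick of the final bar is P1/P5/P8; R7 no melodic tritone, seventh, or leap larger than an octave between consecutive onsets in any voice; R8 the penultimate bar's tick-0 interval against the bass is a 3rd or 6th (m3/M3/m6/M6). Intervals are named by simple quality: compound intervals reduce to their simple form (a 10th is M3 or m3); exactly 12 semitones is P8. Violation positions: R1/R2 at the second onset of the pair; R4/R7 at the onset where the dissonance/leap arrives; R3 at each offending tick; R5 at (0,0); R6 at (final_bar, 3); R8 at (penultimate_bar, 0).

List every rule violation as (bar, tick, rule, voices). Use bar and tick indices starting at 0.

(0, 0, R5, (0, 2))
(1, 0, R2, (1, 2))
(2, 0, R1, (0, 2))
(2, 0, R3, (1, 2))
(2, 0, R4, (0, 1))
(2, 1, R3, (1, 2))
(2, 2, R3, (1, 2))
(2, 3, R3, (1, 2))
(3, 0, R2, (0, 2))
(4, 0, R1, (0, 2))
(4, 0, R8, (0, 2))
(5, 0, R2, (0, 1))
(5, 3, R6, (0, 2))

bar 0: v0=E3 v1=E4 v2=G4 downbeat m3
bar 1: v0=G3 v1=D4 v2=D4 downbeat P5
bar 2: v0=F3 v1=G4 v2=C4 downbeat P5
bar 3: v0=G3 v1=E4 v2=G4 downbeat P8
bar 4: v0=D3 v1=B3 v2=D4 downbeat P8
bar 5: v0=E3 v1=E4 v2=G4 downbeat m3
  -> R5 @ bar 0 tick 0 v(0, 2): opens on m3
  -> R2 @ bar 1 tick 0 v(1, 2): E4/G4 m3 -> D4/D4 P1 similar
  -> R1 @ bar 2 tick 0 v(0, 2): G3/D4 P5 -> F3/C4 P5 similar
  -> R3 @ bar 2 tick 0 v(1, 2): G4 above C4
  -> R4 @ bar 2 tick 0 v(0, 1): F3/G4 M2 untreated
  -> R3 @ bar 2 tick 1 v(1, 2): G4 above C4
  -> R3 @ bar 2 tick 2 v(1, 2): G4 above C4
  -> R3 @ bar 2 tick 3 v(1, 2): G4 above C4
  -> R2 @ bar 3 tick 0 v(0, 2): F3/C4 P5 -> G3/G4 P8 similar
  -> R1 @ bar 4 tick 0 v(0, 2): G3/G4 P8 -> D3/D4 P8 similar
  -> R8 @ bar 4 tick 0 v(0, 2): penult P8 not 3rd/6th
  -> R2 @ bar 5 tick 0 v(0, 1): D3/B3 M6 -> E3/E4 P8 similar
  -> R6 @ bar 5 tick 3 v(0, 2): closes on m3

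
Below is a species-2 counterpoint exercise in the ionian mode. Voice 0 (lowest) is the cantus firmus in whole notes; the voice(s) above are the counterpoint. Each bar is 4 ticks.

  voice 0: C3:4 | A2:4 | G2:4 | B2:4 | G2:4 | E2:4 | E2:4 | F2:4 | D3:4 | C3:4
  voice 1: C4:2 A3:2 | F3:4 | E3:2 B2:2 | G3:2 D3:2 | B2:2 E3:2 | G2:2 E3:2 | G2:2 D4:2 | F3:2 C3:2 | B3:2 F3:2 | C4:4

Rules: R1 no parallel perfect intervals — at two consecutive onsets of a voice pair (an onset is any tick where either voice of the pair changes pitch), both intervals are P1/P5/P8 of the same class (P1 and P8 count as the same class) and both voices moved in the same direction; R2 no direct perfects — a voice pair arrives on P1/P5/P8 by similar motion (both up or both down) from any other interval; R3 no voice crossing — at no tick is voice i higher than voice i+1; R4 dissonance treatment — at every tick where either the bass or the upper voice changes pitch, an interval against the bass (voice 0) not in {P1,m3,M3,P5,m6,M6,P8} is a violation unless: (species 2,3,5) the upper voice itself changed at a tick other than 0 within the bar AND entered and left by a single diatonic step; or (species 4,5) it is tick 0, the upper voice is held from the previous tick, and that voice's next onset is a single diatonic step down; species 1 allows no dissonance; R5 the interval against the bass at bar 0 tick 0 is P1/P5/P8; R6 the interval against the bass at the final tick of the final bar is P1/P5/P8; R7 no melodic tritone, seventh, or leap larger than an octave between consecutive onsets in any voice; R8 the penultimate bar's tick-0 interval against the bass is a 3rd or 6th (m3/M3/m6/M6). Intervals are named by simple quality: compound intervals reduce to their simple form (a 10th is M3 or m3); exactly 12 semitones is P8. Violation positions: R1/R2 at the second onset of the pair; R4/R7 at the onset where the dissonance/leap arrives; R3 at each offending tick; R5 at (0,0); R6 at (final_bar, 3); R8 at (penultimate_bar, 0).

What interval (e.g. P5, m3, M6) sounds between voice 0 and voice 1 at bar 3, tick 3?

voice 0=B2 voice 1=D3 -> m3

m3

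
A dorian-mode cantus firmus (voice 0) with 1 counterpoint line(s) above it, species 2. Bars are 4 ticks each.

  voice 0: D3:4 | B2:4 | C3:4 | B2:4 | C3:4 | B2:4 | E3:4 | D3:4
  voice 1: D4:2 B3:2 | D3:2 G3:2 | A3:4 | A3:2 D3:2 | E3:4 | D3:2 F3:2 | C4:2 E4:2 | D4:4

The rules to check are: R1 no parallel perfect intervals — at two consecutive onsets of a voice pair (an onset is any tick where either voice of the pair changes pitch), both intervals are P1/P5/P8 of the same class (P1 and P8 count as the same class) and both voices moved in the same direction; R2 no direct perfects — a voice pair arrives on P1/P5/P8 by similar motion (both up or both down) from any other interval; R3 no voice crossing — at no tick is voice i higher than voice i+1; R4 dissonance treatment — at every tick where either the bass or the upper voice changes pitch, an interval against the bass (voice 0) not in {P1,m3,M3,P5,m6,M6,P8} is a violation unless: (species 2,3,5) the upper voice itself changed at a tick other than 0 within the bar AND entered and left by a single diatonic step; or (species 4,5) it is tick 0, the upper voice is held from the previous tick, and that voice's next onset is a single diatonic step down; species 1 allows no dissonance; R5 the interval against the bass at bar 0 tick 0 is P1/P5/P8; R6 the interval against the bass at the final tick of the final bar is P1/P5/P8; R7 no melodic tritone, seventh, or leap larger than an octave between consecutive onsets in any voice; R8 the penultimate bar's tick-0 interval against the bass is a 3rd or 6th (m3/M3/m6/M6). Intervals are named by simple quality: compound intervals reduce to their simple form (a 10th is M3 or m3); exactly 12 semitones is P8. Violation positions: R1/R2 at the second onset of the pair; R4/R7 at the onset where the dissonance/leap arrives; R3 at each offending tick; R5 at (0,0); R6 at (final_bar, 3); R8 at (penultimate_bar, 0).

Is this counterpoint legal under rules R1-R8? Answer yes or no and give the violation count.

bar 0: v0=D3 v1=D4 (P8)
bar 1: v0=B2 v1=D3 (m3)
bar 2: v0=C3 v1=A3 (M6)
bar 3: v0=B2 v1=A3 (m7)
bar 4: v0=C3 v1=E3 (M3)
bar 5: v0=B2 v1=D3 (m3)
bar 6: v0=E3 v1=C4 (m6)
bar 7: v0=D3 v1=D4 (P8)
  R4 @ bar3.0: B2/A3 m7 untreated
  R4 @ bar5.2: B2/F3 TT untreated
  R1 @ bar7.0: E3/E4 P8 -> D3/D4 P8 similar

No (3 violations)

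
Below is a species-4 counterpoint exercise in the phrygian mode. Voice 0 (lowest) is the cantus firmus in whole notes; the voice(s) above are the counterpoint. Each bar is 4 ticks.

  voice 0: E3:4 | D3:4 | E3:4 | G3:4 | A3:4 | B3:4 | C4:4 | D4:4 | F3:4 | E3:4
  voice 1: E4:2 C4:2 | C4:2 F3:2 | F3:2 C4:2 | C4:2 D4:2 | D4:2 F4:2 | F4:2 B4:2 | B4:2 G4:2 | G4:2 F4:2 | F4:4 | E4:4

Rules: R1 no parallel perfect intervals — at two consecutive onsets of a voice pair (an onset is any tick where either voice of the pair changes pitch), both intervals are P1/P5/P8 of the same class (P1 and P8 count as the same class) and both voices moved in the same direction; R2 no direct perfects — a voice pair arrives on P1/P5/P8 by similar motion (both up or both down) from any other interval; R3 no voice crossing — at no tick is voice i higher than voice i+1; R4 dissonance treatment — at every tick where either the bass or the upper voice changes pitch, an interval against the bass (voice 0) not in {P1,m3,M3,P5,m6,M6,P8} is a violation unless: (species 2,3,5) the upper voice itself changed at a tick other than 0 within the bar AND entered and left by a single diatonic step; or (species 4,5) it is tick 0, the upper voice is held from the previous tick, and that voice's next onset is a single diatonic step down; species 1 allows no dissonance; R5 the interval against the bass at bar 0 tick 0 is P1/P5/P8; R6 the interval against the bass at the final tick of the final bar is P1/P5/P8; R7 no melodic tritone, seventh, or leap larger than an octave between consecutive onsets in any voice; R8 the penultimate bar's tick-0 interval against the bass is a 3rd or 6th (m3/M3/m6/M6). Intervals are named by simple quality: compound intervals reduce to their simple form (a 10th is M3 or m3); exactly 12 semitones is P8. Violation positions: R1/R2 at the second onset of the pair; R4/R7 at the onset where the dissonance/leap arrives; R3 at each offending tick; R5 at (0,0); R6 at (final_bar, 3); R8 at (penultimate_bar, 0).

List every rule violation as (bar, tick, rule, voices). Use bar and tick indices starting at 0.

bar 0: v0=E3 v1=E4 downbeat P8
bar 1: v0=D3 v1=C4 downbeat m7
bar 2: v0=E3 v1=F3 downbeat m2
bar 3: v0=G3 v1=C4 downbeat P4
bar 4: v0=A3 v1=D4 downbeat P4
bar 5: v0=B3 v1=F4 downbeat TT
bar 6: v0=C4 v1=B4 downbeat M7
bar 7: v0=D4 v1=G4 downbeat P4
bar 8: v0=F3 v1=F4 downbeat P8
bar 9: v0=E3 v1=E4 downbeat P8
  -> R4 @ bar 1 tick 0 v(0, 1): D3/C4 m7 untreated
  -> R4 @ bar 2 tick 0 v(0, 1): E3/F3 m2 untreated
  -> R4 @ bar 3 tick 0 v(0, 1): G3/C4 P4 untreated
  -> R4 @ bar 4 tick 0 v(0, 1): A3/D4 P4 untreated
  -> R4 @ bar 5 tick 0 v(0, 1): B3/F4 TT untreated
  -> R7 @ bar 5 tick 2 v(1,): F4->B4 leap 6st
  -> R4 @ bar 6 tick 0 v(0, 1): C4/B4 M7 untreated
  -> R8 @ bar 8 tick 0 v(0, 1): penult P8 not 3rd/6th
  -> R1 @ bar 9 tick 0 v(0, 1): F3/F4 P8 -> E3/E4 P8 similar

(1, 0, R4, (0, 1))
(2, 0, R4, (0, 1))
(3, 0, R4, (0, 1))
(4, 0, R4, (0, 1))
(5, 0, R4, (0, 1))
(5, 2, R7, (1,))
(6, 0, R4, (0, 1))
(8, 0, R8, (0, 1))
(9, 0, R1, (0, 1))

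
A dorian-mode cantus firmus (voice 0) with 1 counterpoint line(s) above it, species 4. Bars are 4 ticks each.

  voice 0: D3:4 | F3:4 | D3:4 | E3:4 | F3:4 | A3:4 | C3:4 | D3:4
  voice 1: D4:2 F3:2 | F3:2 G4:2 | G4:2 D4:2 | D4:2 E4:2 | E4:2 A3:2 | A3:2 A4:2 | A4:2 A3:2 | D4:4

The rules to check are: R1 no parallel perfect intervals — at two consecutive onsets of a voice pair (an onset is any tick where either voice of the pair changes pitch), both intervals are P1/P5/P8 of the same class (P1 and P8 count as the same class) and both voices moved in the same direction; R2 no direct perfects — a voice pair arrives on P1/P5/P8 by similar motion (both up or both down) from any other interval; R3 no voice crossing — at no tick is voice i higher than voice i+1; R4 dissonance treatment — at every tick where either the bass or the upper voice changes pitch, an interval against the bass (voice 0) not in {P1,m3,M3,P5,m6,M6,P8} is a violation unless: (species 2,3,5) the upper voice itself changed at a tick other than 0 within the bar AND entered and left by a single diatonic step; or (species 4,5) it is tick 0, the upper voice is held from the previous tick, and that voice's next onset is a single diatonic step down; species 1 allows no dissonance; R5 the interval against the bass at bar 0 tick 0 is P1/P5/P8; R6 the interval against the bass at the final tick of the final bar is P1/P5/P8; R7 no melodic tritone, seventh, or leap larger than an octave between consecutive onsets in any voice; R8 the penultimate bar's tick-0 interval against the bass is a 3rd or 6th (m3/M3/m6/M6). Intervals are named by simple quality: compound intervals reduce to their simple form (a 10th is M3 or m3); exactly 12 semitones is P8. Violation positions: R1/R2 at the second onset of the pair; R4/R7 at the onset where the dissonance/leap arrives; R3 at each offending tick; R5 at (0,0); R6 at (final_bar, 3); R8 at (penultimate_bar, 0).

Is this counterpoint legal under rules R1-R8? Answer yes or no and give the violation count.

bar 0: v0=D3 v1=D4 (P8)
bar 1: v0=F3 v1=F3 (P1)
bar 2: v0=D3 v1=G4 (P4)
bar 3: v0=E3 v1=D4 (m7)
bar 4: v0=F3 v1=E4 (M7)
bar 5: v0=A3 v1=A3 (P1)
bar 6: v0=C3 v1=A4 (M6)
bar 7: v0=D3 v1=D4 (P8)
  R4 @ bar1.2: F3/G4 M2 untreated
  R7 @ bar1.2: F3->G4 leap 14st
  R4 @ bar2.0: D3/G4 P4 untreated
  R4 @ bar3.0: E3/D4 m7 untreated
  R4 @ bar4.0: F3/E4 M7 untreated
  R2 @ bar7.0: C3/A3 M6 -> D3/D4 P8 similar

No (6 violations)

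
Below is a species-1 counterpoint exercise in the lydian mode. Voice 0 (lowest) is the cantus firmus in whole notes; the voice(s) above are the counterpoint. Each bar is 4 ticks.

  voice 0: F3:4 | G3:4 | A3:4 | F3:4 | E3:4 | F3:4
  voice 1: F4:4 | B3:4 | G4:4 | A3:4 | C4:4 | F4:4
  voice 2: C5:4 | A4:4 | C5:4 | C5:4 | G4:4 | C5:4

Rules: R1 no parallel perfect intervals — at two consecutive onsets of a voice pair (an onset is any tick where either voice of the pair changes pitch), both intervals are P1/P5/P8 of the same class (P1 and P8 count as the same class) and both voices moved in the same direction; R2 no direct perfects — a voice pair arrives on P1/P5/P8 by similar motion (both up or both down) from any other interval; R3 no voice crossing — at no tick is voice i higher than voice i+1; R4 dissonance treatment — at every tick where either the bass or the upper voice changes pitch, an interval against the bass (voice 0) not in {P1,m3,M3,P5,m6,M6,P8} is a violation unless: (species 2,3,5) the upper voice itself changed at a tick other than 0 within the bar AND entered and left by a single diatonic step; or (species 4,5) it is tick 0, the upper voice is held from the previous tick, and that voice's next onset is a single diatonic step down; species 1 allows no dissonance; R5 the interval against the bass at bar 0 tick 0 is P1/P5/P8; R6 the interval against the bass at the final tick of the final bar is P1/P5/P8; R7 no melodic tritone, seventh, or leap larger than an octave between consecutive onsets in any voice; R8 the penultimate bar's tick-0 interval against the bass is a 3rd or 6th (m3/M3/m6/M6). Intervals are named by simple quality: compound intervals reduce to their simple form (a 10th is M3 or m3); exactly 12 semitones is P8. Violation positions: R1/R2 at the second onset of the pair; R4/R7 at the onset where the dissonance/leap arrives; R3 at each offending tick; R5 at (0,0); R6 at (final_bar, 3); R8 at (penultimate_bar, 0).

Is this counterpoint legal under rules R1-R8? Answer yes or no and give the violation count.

bar 0: v0=F3 v1=F4 v2=C5 (P5)
bar 1: v0=G3 v1=B3 v2=A4 (M2)
bar 2: v0=A3 v1=G4 v2=C5 (m3)
bar 3: v0=F3 v1=A3 v2=C5 (P5)
bar 4: v0=E3 v1=C4 v2=G4 (m3)
bar 5: v0=F3 v1=F4 v2=C5 (P5)
  R4 @ bar1.0: G3/A4 M2 untreated
  R7 @ bar1.0: F4->B3 leap 6st
  R4 @ bar2.0: A3/G4 m7 untreated
  R7 @ bar3.0: G4->A3 leap 10st
  R1 @ bar5.0: C4/G4 P5 -> F4/C5 P5 similar
  R2 @ bar5.0: E3/C4 m6 -> F3/F4 P8 similar
  R2 @ bar5.0: E3/G4 m3 -> F3/C5 P5 similar

No (7 violations)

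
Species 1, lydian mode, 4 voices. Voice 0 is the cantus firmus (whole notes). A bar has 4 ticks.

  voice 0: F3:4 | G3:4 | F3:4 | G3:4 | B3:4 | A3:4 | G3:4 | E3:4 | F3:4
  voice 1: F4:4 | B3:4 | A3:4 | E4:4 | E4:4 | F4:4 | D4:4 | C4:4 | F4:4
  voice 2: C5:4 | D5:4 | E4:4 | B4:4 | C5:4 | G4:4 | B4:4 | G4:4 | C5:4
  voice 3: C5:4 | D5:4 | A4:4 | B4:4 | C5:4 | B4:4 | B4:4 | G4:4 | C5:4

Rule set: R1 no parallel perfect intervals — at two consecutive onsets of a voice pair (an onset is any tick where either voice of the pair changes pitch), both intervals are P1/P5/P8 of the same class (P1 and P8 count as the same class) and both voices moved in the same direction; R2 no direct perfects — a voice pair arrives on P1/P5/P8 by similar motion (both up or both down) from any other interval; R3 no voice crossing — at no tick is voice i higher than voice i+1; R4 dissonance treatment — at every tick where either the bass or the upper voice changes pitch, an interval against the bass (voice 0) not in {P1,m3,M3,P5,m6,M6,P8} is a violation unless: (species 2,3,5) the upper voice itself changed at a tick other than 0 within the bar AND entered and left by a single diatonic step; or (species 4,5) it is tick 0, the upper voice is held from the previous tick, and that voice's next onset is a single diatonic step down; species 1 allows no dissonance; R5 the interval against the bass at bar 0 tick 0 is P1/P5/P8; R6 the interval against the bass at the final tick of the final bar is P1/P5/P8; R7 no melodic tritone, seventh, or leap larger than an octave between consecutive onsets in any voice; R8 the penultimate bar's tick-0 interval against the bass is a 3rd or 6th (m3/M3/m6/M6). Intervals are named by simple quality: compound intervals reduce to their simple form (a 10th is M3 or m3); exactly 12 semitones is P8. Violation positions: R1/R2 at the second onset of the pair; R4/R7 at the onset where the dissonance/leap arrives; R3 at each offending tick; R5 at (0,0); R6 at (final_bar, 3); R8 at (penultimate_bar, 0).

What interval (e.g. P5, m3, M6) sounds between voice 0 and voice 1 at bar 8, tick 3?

voice 0=F3 voice 1=F4 -> P8

P8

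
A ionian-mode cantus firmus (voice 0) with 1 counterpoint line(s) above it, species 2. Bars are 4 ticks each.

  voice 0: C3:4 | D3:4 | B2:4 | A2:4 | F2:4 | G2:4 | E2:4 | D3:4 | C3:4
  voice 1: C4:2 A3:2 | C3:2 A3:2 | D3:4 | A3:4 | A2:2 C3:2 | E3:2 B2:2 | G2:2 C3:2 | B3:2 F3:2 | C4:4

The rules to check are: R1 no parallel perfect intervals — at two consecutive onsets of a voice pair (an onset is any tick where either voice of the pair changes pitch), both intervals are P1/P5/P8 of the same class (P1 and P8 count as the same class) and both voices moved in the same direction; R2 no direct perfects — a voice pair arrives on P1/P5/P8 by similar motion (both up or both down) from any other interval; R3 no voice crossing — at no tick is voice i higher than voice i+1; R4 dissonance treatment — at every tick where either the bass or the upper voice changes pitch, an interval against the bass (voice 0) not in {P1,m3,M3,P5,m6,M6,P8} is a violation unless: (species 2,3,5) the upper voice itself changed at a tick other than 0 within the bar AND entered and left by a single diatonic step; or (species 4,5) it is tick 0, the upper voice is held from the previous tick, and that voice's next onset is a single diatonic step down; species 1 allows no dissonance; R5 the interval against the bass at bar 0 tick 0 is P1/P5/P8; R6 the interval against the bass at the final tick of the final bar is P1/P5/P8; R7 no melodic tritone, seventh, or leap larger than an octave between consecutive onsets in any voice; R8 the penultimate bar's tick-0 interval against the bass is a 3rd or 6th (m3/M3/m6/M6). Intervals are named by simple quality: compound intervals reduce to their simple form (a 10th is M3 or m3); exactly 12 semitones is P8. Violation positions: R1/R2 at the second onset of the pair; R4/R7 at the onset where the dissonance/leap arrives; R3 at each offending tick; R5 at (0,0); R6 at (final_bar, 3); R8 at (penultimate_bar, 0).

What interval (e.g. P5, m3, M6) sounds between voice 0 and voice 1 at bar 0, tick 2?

M6

voice 0=C3 voice 1=A3 -> M6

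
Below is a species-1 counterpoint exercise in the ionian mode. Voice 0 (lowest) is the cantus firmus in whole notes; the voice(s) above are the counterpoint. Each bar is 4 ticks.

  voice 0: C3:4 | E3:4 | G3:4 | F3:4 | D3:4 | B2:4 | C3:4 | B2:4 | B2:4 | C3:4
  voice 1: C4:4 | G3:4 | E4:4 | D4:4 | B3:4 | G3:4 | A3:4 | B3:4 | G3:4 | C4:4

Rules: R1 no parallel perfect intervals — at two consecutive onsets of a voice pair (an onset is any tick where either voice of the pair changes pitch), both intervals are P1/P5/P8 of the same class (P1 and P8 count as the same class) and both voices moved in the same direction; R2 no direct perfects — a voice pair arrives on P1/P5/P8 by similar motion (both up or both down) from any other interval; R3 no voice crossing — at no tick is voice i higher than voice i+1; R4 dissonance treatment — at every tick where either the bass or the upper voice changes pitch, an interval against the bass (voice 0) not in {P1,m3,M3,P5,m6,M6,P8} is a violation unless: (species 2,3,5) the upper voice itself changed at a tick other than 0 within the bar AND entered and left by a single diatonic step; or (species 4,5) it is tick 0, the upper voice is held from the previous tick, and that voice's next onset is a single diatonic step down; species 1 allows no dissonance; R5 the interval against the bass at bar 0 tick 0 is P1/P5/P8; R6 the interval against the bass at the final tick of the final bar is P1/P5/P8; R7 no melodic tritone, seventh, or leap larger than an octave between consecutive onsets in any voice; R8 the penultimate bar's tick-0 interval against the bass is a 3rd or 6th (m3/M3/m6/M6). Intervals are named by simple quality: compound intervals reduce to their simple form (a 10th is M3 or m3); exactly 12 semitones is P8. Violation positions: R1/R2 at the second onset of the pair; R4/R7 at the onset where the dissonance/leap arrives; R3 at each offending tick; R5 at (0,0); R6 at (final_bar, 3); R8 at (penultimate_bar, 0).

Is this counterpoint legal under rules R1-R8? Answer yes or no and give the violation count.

bar 0: v0=C3 v1=C4 (P8)
bar 1: v0=E3 v1=G3 (m3)
bar 2: v0=G3 v1=E4 (M6)
bar 3: v0=F3 v1=D4 (M6)
bar 4: v0=D3 v1=B3 (M6)
bar 5: v0=B2 v1=G3 (m6)
bar 6: v0=C3 v1=A3 (M6)
bar 7: v0=B2 v1=B3 (P8)
bar 8: v0=B2 v1=G3 (m6)
bar 9: v0=C3 v1=C4 (P8)
  R2 @ bar9.0: B2/G3 m6 -> C3/C4 P8 similar

No (1 violations)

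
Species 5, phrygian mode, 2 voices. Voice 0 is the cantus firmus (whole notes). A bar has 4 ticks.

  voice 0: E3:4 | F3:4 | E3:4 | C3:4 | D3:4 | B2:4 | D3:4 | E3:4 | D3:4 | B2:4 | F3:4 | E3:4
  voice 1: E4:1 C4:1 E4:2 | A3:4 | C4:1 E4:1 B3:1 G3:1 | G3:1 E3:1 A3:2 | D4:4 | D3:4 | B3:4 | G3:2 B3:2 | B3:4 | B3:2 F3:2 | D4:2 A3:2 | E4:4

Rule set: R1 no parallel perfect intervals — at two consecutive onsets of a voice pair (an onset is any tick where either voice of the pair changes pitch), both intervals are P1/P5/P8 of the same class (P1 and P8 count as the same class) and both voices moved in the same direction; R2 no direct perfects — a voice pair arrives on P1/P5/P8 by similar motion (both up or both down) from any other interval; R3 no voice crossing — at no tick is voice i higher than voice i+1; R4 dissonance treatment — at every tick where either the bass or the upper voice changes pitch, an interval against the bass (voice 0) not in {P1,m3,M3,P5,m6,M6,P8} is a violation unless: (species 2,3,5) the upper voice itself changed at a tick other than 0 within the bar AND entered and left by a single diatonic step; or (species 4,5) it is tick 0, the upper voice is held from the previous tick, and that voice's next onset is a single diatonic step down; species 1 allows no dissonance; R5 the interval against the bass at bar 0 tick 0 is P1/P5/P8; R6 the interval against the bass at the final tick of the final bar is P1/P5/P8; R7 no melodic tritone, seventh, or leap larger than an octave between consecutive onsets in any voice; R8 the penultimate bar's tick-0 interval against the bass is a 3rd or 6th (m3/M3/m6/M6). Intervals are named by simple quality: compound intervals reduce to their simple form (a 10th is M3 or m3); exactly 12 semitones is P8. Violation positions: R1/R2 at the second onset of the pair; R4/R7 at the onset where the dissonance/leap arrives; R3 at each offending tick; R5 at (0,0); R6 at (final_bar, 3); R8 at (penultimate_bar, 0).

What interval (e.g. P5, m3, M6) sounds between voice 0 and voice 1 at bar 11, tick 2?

voice 0=E3 voice 1=E4 -> P8

P8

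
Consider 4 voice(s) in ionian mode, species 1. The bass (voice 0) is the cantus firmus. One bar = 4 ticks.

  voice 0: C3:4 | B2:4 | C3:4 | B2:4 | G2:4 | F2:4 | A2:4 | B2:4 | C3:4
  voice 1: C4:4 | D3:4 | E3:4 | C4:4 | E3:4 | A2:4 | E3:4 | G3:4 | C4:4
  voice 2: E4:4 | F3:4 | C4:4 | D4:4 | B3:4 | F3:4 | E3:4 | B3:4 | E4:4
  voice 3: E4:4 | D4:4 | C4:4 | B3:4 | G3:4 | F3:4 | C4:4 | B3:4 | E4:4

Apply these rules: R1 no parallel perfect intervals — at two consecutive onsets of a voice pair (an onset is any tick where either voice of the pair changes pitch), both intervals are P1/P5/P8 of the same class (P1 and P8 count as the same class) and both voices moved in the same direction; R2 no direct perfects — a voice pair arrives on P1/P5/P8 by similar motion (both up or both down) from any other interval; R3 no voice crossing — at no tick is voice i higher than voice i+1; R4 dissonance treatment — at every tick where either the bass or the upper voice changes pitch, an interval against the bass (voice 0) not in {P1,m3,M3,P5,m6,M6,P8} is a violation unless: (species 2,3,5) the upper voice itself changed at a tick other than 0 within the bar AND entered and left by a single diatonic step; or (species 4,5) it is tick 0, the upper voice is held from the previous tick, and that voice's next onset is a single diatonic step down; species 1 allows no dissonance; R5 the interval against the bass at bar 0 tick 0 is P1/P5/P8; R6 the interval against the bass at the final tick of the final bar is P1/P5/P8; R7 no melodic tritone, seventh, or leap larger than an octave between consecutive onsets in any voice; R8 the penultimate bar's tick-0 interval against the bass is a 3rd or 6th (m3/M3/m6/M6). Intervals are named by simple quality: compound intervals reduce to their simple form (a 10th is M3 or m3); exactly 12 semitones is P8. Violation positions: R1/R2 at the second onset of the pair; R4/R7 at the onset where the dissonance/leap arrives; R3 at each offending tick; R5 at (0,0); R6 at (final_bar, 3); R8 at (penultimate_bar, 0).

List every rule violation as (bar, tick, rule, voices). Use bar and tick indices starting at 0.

(0, 0, R5, (0, 2))
(0, 0, R5, (0, 3))
(1, 0, R2, (1, 3))
(1, 0, R4, (0, 2))
(1, 0, R7, (1,))
(1, 0, R7, (2,))
(2, 0, R2, (0, 2))
(3, 0, R1, (0, 3))
(3, 0, R3, (2, 3))
(3, 0, R4, (0, 1))
(3, 1, R3, (2, 3))
(3, 2, R3, (2, 3))
(3, 3, R3, (2, 3))
(4, 0, R1, (0, 3))
(4, 0, R2, (1, 2))
(4, 0, R3, (2, 3))
(4, 1, R3, (2, 3))
(4, 2, R3, (2, 3))
(4, 3, R3, (2, 3))
(5, 0, R1, (0, 3))
(5, 0, R2, (0, 2))
(5, 0, R2, (2, 3))
(5, 0, R7, (2,))
(6, 0, R2, (0, 1))
(7, 0, R2, (0, 2))
(7, 0, R8, (0, 2))
(7, 0, R8, (0, 3))
(8, 0, R1, (2, 3))
(8, 0, R2, (0, 1))
(8, 3, R6, (0, 2))
(8, 3, R6, (0, 3))

bar 0: v0=C3 v1=C4 v2=E4 v3=E4 downbeat M3
bar 1: v0=B2 v1=D3 v2=F3 v3=D4 downbeat m3
bar 2: v0=C3 v1=E3 v2=C4 v3=C4 downbeat P8
bar 3: v0=B2 v1=C4 v2=D4 v3=B3 downbeat P8
bar 4: v0=G2 v1=E3 v2=B3 v3=G3 downbeat P8
bar 5: v0=F2 v1=A2 v2=F3 v3=F3 downbeat P8
bar 6: v0=A2 v1=E3 v2=E3 v3=C4 downbeat m3
bar 7: v0=B2 v1=G3 v2=B3 v3=B3 downbeat P8
bar 8: v0=C3 v1=C4 v2=E4 v3=E4 downbeat M3
  -> R5 @ bar 0 tick 0 v(0, 2): opens on M3
  -> R5 @ bar 0 tick 0 v(0, 3): opens on M3
  -> R2 @ bar 1 tick 0 v(1, 3): C4/E4 M3 -> D3/D4 P8 similar
  -> R4 @ bar 1 tick 0 v(0, 2): B2/F3 TT untreated
  -> R7 @ bar 1 tick 0 v(1,): C4->D3 leap 10st
  -> R7 @ bar 1 tick 0 v(2,): E4->F3 leap 11st
  -> R2 @ bar 2 tick 0 v(0, 2): B2/F3 TT -> C3/C4 P8 similar
  -> R1 @ bar 3 tick 0 v(0, 3): C3/C4 P8 -> B2/B3 P8 similar
  -> R3 @ bar 3 tick 0 v(2, 3): D4 above B3
  -> R4 @ bar 3 tick 0 v(0, 1): B2/C4 m2 untreated
  -> R3 @ bar 3 tick 1 v(2, 3): D4 above B3
  -> R3 @ bar 3 tick 2 v(2, 3): D4 above B3
  -> R3 @ bar 3 tick 3 v(2, 3): D4 above B3
  -> R1 @ bar 4 tick 0 v(0, 3): B2/B3 P8 -> G2/G3 P8 similar
  -> R2 @ bar 4 tick 0 v(1, 2): C4/D4 M2 -> E3/B3 P5 similar
  -> R3 @ bar 4 tick 0 v(2, 3): B3 above G3
  -> R3 @ bar 4 tick 1 v(2, 3): B3 above G3
  -> R3 @ bar 4 tick 2 v(2, 3): B3 above G3
  -> R3 @ bar 4 tick 3 v(2, 3): B3 above G3
  -> R1 @ bar 5 tick 0 v(0, 3): G2/G3 P8 -> F2/F3 P8 similar
  -> R2 @ bar 5 tick 0 v(0, 2): G2/B3 M3 -> F2/F3 P8 similar
  -> R2 @ bar 5 tick 0 v(2, 3): B3/G3 M3 -> F3/F3 P1 similar
  -> R7 @ bar 5 tick 0 v(2,): B3->F3 leap 6st
  -> R2 @ bar 6 tick 0 v(0, 1): F2/A2 M3 -> A2/E3 P5 similar
  -> R2 @ bar 7 tick 0 v(0, 2): A2/E3 P5 -> B2/B3 P8 similar
  -> R8 @ bar 7 tick 0 v(0, 2): penult P8 not 3rd/6th
  -> R8 @ bar 7 tick 0 v(0, 3): penult P8 not 3rd/6th
  -> R1 @ bar 8 tick 0 v(2, 3): B3/B3 P1 -> E4/E4 P1 similar
  -> R2 @ bar 8 tick 0 v(0, 1): B2/G3 m6 -> C3/C4 P8 similar
  -> R6 @ bar 8 tick 3 v(0, 2): closes on M3
  -> R6 @ bar 8 tick 3 v(0, 3): closes on M3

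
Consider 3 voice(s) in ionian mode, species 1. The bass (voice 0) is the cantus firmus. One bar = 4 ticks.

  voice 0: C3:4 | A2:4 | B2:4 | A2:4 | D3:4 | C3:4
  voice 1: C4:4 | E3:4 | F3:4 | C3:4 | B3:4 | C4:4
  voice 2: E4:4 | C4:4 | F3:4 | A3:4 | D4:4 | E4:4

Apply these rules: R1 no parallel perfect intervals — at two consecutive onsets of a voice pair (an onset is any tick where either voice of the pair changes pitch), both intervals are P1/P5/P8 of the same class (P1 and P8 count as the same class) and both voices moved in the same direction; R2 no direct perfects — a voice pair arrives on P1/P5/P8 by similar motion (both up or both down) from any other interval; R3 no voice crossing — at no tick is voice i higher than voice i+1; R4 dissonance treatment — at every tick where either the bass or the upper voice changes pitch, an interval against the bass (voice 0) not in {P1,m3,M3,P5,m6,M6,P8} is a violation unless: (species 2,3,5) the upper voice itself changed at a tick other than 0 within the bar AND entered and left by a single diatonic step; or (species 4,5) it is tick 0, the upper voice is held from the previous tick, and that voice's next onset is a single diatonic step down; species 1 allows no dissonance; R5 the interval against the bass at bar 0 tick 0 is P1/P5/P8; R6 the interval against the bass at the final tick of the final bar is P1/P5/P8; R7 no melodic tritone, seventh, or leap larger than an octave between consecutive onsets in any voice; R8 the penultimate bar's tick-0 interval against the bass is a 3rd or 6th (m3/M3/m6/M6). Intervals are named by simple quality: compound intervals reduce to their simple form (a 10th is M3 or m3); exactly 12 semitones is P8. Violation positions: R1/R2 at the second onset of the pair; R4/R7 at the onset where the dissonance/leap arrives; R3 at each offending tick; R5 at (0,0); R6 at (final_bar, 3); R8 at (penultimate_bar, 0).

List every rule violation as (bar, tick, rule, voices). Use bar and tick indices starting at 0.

bar 0: v0=C3 v1=C4 v2=E4 downbeat M3
bar 1: v0=A2 v1=E3 v2=C4 downbeat m3
bar 2: v0=B2 v1=F3 v2=F3 downbeat TT
bar 3: v0=A2 v1=C3 v2=A3 downbeat P8
bar 4: v0=D3 v1=B3 v2=D4 downbeat P8
bar 5: v0=C3 v1=C4 v2=E4 downbeat M3
  -> R5 @ bar 0 tick 0 v(0, 2): opens on M3
  -> R2 @ bar 1 tick 0 v(0, 1): C3/C4 P8 -> A2/E3 P5 similar
  -> R4 @ bar 2 tick 0 v(0, 1): B2/F3 TT untreated
  -> R4 @ bar 2 tick 0 v(0, 2): B2/F3 TT untreated
  -> R1 @ bar 4 tick 0 v(0, 2): A2/A3 P8 -> D3/D4 P8 similar
  -> R7 @ bar 4 tick 0 v(1,): C3->B3 leap 11st
  -> R8 @ bar 4 tick 0 v(0, 2): penult P8 not 3rd/6th
  -> R6 @ bar 5 tick 3 v(0, 2): closes on M3

(0, 0, R5, (0, 2))
(1, 0, R2, (0, 1))
(2, 0, R4, (0, 1))
(2, 0, R4, (0, 2))
(4, 0, R1, (0, 2))
(4, 0, R7, (1,))
(4, 0, R8, (0, 2))
(5, 3, R6, (0, 2))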